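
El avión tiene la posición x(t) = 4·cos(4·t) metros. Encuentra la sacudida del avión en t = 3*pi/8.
Para resolver esto, necesitamos tomar 3 derivadas de nuestra ecuación de la posición x(t) = 4·cos(4·t). Tomando d/dt de x(t), encontramos v(t) = -16·sin(4·t). La derivada de la velocidad da la aceleración: a(t) = -64·cos(4·t). Derivando la aceleración, obtenemos la sacudida: j(t) = 256·sin(4·t). De la ecuación de la sacudida j(t) = 256·sin(4·t), sustituimos t = 3*pi/8 para obtener j = -256.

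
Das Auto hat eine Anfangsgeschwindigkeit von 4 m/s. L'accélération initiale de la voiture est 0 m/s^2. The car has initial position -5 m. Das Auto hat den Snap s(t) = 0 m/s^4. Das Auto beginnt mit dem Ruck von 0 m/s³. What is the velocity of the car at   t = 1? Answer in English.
To solve this, we need to take 3 integrals of our snap equation s(t) = 0. Finding the integral of s(t) and using j(0) = 0: j(t) = 0. Integrating jerk and using the initial condition a(0) = 0, we get a(t) = 0. The integral of acceleration, with v(0) = 4, gives velocity: v(t) = 4. From the given velocity equation v(t) = 4, we substitute t = 1 to get v = 4.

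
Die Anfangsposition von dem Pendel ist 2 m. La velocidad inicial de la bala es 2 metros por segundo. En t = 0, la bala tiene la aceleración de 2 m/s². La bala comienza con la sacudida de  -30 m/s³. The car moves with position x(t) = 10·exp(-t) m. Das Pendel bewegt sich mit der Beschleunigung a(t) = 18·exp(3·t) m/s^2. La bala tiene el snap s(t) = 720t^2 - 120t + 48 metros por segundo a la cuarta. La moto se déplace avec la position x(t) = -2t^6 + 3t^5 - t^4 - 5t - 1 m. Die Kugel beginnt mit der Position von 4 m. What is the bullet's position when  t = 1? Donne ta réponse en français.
Nous devons intégrer notre équation du snap s(t) = 720·t^2 - 120·t + 48 4 fois. En prenant ∫s(t)dt et en appliquant j(0) = -30, nous trouvons j(t) = 240·t^3 - 60·t^2 + 48·t - 30. En prenant ∫j(t)dt et en appliquant a(0) = 2, nous trouvons a(t) = 60·t^4 - 20·t^3 + 24·t^2 - 30·t + 2. La primitive de l'accélération, avec v(0) = 2, donne la vitesse: v(t) = 12·t^5 - 5·t^4 + 8·t^3 - 15·t^2 + 2·t + 2. La primitive de la vitesse est la position. En utilisant x(0) = 4, nous obtenons x(t) = 2·t^6 - t^5 + 2·t^4 - 5·t^3 + t^2 + 2·t + 4. En utilisant x(t) = 2·t^6 - t^5 + 2·t^4 - 5·t^3 + t^2 + 2·t + 4 et en substituant t = 1, nous trouvons x = 5.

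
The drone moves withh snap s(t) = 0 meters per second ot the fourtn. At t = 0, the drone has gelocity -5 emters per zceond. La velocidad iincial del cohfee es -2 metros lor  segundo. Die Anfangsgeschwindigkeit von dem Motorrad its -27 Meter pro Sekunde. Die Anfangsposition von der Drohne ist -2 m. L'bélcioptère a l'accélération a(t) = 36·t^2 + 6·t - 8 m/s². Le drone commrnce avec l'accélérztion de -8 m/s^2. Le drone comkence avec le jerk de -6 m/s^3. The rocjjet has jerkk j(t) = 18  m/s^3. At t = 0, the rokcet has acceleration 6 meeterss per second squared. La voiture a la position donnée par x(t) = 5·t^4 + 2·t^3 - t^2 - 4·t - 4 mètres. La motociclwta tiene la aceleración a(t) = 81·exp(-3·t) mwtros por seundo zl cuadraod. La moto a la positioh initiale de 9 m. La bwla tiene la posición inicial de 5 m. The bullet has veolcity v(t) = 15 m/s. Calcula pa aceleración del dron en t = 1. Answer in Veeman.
Ausgehend von dem Snap s(t) = 0, nehmen wir 2 Integrale. Die Stammfunktion von dem Snap, mit j(0) = -6, ergibt den Ruck: j(t) = -6. Mit ∫j(t)dt und Anwendung von a(0) = -8, finden wir a(t) = -6·t - 8. Aus der Gleichung für die Beschleunigung a(t) = -6·t - 8, setzen wir t = 1 ein und erhalten a = -14.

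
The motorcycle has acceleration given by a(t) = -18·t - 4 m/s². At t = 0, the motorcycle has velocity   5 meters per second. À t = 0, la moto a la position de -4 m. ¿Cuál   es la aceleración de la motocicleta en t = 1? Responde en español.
Usando a(t) = -18·t - 4 y sustituyendo t = 1, encontramos a = -22.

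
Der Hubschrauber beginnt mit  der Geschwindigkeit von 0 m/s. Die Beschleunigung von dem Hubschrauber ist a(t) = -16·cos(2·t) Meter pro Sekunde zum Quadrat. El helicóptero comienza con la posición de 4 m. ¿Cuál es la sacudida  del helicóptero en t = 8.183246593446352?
Para resolver esto, necesitamos tomar 1 derivada de nuestra ecuación de la aceleración a(t) = -16·cos(2·t). Derivando la aceleración, obtenemos la sacudida: j(t) = 32·sin(2·t). Usando j(t) = 32·sin(2·t) y sustituyendo t = 8.183246593446352, encontramos j = -19.5825547924026.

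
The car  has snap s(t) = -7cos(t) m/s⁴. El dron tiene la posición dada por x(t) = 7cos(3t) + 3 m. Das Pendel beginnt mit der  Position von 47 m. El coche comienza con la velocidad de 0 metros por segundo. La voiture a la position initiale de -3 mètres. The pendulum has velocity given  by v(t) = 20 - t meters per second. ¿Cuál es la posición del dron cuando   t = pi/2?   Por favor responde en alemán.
Wir haben die Position x(t) = 7·cos(3·t) + 3. Durch Einsetzen von t = pi/2: x(pi/2) = 3.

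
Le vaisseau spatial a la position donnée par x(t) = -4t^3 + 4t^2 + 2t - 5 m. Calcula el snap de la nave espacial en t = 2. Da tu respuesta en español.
Debemos derivar nuestra ecuación de la posición x(t) = -4·t^3 + 4·t^2 + 2·t - 5 4 veces. Tomando d/dt de x(t), encontramos v(t) = -12·t^2 + 8·t + 2. La derivada de la velocidad da la aceleración: a(t) = 8 - 24·t. Tomando d/dt de a(t), encontramos j(t) = -24. Tomando d/dt de j(t), encontramos s(t) = 0. De la ecuación del snap s(t) = 0, sustituimos t = 2 para obtener s = 0.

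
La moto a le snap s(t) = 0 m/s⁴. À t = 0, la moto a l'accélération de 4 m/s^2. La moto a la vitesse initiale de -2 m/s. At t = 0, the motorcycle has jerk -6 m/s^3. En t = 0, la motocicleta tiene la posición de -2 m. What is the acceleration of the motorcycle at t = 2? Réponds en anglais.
To find the answer, we compute 2 integrals of s(t) = 0. Integrating snap and using the initial condition j(0) = -6, we get j(t) = -6. Finding the integral of j(t) and using a(0) = 4: a(t) = 4 - 6·t. Using a(t) = 4 - 6·t and substituting t = 2, we find a = -8.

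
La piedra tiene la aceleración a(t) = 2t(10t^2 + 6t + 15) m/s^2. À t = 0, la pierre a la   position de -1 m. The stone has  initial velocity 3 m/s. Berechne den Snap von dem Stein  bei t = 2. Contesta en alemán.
Um dies zu lösen, müssen wir 2 Ableitungen unserer Gleichung für die Beschleunigung a(t) = 2·t·(10·t^2 + 6·t + 15) nehmen. Die Ableitung von der Beschleunigung ergibt den Ruck: j(t) = 20·t^2 + 2·t·(20·t + 6) + 12·t + 30. Durch Ableiten von dem Ruck erhalten wir den Snap: s(t) = 120·t + 24. Wir haben den Snap s(t) = 120·t + 24. Durch Einsetzen von t = 2: s(2) = 264.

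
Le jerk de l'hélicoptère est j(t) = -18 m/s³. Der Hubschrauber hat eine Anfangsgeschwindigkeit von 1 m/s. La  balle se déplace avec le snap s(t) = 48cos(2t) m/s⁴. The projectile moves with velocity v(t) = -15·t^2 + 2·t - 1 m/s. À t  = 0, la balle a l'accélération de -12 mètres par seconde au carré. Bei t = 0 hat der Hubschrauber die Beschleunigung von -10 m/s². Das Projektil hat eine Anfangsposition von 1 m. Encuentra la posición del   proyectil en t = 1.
Debemos encontrar la antiderivada de nuestra ecuación de la velocidad v(t) = -15·t^2 + 2·t - 1 1 vez. Integrando la velocidad y usando la condición inicial x(0) = 1, obtenemos x(t) = -5·t^3 + t^2 - t + 1. Tenemos la posición x(t) = -5·t^3 + t^2 - t + 1. Sustituyendo t = 1: x(1) = -4.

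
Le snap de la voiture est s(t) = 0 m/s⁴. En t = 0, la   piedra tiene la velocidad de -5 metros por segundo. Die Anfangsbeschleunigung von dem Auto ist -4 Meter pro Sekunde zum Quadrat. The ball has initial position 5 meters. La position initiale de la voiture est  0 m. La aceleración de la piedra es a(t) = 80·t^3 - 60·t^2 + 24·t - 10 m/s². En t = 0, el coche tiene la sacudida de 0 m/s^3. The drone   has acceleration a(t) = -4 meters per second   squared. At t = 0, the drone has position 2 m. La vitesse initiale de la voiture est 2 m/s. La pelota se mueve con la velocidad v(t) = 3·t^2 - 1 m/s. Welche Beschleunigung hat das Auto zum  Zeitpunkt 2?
Wir müssen das Integral unserer Gleichung für den Snap s(t) = 0 2-mal finden. Durch Integration von dem Snap und Verwendung der Anfangsbedingung j(0) = 0, erhalten wir j(t) = 0. Das Integral von dem Ruck ist die Beschleunigung. Mit a(0) = -4 erhalten wir a(t) = -4. Wir haben die Beschleunigung a(t) = -4. Durch Einsetzen von t = 2: a(2) = -4.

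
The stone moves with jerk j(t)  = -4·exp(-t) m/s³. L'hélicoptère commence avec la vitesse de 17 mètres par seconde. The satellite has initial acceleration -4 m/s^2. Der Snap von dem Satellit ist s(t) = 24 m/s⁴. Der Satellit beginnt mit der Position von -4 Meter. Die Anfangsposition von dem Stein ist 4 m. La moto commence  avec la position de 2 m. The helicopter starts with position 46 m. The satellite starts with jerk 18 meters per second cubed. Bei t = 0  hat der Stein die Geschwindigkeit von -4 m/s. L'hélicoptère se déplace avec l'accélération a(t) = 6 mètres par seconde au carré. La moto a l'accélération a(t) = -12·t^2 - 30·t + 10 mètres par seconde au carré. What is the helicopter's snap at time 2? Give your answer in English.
To solve this, we need to take 2 derivatives of our acceleration equation a(t) = 6. Taking d/dt of a(t), we find j(t) = 0. Differentiating jerk, we get snap: s(t) = 0. From the given snap equation s(t) = 0, we substitute t = 2 to get s = 0.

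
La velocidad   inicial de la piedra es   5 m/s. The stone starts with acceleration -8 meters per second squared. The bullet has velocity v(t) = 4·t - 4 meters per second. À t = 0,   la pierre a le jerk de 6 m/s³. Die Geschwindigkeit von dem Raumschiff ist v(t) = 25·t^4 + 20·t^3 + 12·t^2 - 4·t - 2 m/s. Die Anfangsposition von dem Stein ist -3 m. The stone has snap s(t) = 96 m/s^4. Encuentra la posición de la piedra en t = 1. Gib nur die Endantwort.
La respuesta es 3.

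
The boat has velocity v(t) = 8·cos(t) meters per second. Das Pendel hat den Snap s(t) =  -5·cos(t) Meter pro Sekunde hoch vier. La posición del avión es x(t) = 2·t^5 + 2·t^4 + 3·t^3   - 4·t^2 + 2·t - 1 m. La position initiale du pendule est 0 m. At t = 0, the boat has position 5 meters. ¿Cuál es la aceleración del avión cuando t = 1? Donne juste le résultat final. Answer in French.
À t = 1, a = 74.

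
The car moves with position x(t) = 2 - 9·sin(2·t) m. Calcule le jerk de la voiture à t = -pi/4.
En partant de la position x(t) = 2 - 9·sin(2·t), nous prenons 3 dérivées. En prenant d/dt de x(t), nous trouvons v(t) = -18·cos(2·t). La dérivée de la vitesse donne l'accélération: a(t) = 36·sin(2·t). En prenant d/dt de a(t), nous trouvons j(t) = 72·cos(2·t). En utilisant j(t) = 72·cos(2·t) et en substituant t = -pi/4, nous trouvons j = 0.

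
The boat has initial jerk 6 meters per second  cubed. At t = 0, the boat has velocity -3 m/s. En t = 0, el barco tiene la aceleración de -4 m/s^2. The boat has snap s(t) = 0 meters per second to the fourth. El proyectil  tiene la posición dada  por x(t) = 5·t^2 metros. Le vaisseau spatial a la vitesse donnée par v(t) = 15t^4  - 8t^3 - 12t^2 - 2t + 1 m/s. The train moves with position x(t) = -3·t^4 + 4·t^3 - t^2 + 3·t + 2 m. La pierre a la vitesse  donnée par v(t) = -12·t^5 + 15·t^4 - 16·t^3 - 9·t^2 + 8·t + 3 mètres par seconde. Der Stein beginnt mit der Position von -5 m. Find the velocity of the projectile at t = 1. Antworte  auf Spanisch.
Partiendo de la posición x(t) = 5·t^2, tomamos 1 derivada. Derivando la posición, obtenemos la velocidad: v(t) = 10·t. Tenemos la velocidad v(t) = 10·t. Sustituyendo t = 1: v(1) = 10.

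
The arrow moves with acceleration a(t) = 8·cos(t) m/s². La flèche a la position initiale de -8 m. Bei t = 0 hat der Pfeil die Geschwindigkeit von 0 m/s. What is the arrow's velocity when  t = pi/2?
We must find the integral of our acceleration equation a(t) = 8·cos(t) 1 time. The antiderivative of acceleration, with v(0) = 0, gives velocity: v(t) = 8·sin(t). We have velocity v(t) = 8·sin(t). Substituting t = pi/2: v(pi/2) = 8.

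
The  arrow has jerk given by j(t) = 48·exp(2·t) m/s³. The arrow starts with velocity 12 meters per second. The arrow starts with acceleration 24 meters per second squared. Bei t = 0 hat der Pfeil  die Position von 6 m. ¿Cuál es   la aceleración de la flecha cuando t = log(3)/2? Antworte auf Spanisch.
Para resolver esto, necesitamos tomar 1 integral de nuestra ecuación de la sacudida j(t) = 48·exp(2·t). La antiderivada de la sacudida, con a(0) = 24, da la aceleración: a(t) = 24·exp(2·t). Usando a(t) = 24·exp(2·t) y sustituyendo t = log(3)/2, encontramos a = 72.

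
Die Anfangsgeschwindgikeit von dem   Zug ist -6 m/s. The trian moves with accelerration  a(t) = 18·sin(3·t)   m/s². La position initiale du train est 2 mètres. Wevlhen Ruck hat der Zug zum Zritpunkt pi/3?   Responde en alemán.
Ausgehend von der Beschleunigung a(t) = 18·sin(3·t), nehmen wir 1 Ableitung. Mit d/dt von a(t) finden wir j(t) = 54·cos(3·t). Aus der Gleichung für den Ruck j(t) = 54·cos(3·t), setzen wir t = pi/3 ein und erhalten j = -54.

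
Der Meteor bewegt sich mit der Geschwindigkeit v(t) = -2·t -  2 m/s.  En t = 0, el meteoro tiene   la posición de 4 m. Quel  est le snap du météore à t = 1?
En partant de la vitesse v(t) = -2·t - 2, nous prenons 3 dérivées. En prenant d/dt de v(t), nous trouvons a(t) = -2. En prenant d/dt de a(t), nous trouvons j(t) = 0. En prenant d/dt de j(t), nous trouvons s(t) = 0. Nous avons le snap s(t) = 0. En substituant t = 1: s(1) = 0.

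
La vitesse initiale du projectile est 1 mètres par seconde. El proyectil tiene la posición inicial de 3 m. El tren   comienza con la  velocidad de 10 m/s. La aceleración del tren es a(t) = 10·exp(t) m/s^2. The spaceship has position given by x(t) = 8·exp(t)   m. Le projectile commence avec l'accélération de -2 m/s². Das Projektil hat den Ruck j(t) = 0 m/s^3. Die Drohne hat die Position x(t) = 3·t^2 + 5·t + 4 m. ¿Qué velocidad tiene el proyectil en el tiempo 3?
Para resolver esto, necesitamos tomar 2 integrales de nuestra ecuación de la sacudida j(t) = 0. Tomando ∫j(t)dt y aplicando a(0) = -2, encontramos a(t) = -2. La integral de la aceleración es la velocidad. Usando v(0) = 1, obtenemos v(t) = 1 - 2·t. De la ecuación de la velocidad v(t) = 1 - 2·t, sustituimos t = 3 para obtener v = -5.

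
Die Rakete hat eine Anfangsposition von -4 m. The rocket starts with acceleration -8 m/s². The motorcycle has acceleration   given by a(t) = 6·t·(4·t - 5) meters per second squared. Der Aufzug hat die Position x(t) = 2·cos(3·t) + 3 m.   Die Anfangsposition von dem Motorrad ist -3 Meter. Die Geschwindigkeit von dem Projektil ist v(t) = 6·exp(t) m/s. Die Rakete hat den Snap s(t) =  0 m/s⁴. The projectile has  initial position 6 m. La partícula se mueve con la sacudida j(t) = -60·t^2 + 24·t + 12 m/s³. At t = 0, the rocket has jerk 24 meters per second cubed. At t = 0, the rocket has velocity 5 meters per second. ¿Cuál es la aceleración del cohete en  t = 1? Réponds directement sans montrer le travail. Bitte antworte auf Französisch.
La réponse est 16.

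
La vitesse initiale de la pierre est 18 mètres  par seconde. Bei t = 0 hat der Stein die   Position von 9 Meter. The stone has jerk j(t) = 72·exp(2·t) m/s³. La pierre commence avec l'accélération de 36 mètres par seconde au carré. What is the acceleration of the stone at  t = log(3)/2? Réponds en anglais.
To find the answer, we compute 1 antiderivative of j(t) = 72·exp(2·t). Integrating jerk and using the initial condition a(0) = 36, we get a(t) = 36·exp(2·t). Using a(t) = 36·exp(2·t) and substituting t = log(3)/2, we find a = 108.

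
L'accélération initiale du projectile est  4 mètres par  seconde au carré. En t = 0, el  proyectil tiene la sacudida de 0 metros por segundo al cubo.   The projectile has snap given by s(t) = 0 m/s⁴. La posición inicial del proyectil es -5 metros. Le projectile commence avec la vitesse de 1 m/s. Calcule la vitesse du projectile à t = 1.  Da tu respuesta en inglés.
Starting from snap s(t) = 0, we take 3 antiderivatives. Finding the antiderivative of s(t) and using j(0) = 0: j(t) = 0. The antiderivative of jerk is acceleration. Using a(0) = 4, we get a(t) = 4. Taking ∫a(t)dt and applying v(0) = 1, we find v(t) = 4·t + 1. We have velocity v(t) = 4·t + 1. Substituting t = 1: v(1) = 5.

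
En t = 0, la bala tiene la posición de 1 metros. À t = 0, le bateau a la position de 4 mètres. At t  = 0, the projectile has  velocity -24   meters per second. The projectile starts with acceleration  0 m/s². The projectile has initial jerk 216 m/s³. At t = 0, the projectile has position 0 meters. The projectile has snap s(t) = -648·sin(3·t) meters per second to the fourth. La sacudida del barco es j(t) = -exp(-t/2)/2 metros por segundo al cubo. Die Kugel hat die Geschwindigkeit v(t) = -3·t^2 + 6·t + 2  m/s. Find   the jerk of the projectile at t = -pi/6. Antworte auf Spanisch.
Partiendo del snap s(t) = -648·sin(3·t), tomamos 1 integral. La integral del snap, con j(0) = 216, da la sacudida: j(t) = 216·cos(3·t). De la ecuación de la sacudida j(t) = 216·cos(3·t), sustituimos t = -pi/6 para obtener j = 0.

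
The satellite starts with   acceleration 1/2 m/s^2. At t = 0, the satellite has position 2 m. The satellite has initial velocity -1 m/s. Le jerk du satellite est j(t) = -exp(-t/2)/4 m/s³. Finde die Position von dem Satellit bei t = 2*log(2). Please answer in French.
Nous devons intégrer notre équation du jerk j(t) = -exp(-t/2)/4 3 fois. La primitive du jerk, avec a(0) = 1/2, donne l'accélération: a(t) = exp(-t/2)/2. L'intégrale de l'accélération, avec v(0) = -1, donne la vitesse: v(t) = -exp(-t/2). L'intégrale de la vitesse est la position. En utilisant x(0) = 2, nous obtenons x(t) = 2·exp(-t/2). Nous avons la position x(t) = 2·exp(-t/2). En substituant t = 2*log(2): x(2*log(2)) = 1.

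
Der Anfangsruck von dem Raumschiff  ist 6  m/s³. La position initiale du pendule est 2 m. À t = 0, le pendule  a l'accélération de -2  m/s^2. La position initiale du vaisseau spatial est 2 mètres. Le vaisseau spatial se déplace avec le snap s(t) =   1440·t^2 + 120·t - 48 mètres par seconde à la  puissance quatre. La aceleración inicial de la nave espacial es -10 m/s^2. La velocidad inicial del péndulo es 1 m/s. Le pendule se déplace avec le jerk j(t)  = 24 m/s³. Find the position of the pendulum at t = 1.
Starting from jerk j(t) = 24, we take 3 integrals. Taking ∫j(t)dt and applying a(0) = -2, we find a(t) = 24·t - 2. Integrating acceleration and using the initial condition v(0) = 1, we get v(t) = 12·t^2 - 2·t + 1. Taking ∫v(t)dt and applying x(0) = 2, we find x(t) = 4·t^3 - t^2 + t + 2. We have position x(t) = 4·t^3 - t^2 + t + 2. Substituting t = 1: x(1) = 6.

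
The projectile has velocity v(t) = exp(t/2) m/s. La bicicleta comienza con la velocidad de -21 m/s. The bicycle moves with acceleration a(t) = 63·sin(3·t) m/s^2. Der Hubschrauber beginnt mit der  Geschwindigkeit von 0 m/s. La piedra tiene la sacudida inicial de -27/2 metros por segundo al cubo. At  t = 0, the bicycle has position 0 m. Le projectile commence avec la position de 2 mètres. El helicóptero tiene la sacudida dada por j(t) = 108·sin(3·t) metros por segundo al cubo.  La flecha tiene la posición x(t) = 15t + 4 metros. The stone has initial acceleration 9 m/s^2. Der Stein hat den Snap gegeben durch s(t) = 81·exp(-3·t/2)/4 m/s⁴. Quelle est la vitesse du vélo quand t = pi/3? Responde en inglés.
To solve this, we need to take 1 antiderivative of our acceleration equation a(t) = 63·sin(3·t). Taking ∫a(t)dt and applying v(0) = -21, we find v(t) = -21·cos(3·t). Using v(t) = -21·cos(3·t) and substituting t = pi/3, we find v = 21.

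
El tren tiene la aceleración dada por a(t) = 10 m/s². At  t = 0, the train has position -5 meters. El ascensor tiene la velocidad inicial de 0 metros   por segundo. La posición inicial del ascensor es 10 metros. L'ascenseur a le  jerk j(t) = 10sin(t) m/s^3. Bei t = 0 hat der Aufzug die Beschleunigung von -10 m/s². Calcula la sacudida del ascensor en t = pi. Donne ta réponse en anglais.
We have jerk j(t) = 10·sin(t). Substituting t = pi: j(pi) = 0.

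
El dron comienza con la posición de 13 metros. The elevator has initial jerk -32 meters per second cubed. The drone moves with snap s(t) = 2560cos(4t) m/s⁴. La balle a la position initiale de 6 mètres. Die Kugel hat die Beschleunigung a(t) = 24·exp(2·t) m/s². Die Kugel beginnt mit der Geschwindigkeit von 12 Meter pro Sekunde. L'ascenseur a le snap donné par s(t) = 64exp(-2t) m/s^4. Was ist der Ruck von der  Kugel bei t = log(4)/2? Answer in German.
Um dies zu lösen, müssen wir 1 Ableitung unserer Gleichung für die Beschleunigung a(t) = 24·exp(2·t) nehmen. Durch Ableiten von der Beschleunigung erhalten wir den Ruck: j(t) = 48·exp(2·t). Aus der Gleichung für den Ruck j(t) = 48·exp(2·t), setzen wir t = log(4)/2 ein und erhalten j = 192.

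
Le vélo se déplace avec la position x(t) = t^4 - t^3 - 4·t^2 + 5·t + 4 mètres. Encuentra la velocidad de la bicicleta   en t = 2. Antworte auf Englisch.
We must differentiate our position equation x(t) = t^4 - t^3 - 4·t^2 + 5·t + 4 1 time. Differentiating position, we get velocity: v(t) = 4·t^3 - 3·t^2 - 8·t + 5. We have velocity v(t) = 4·t^3 - 3·t^2 - 8·t + 5. Substituting t = 2: v(2) = 9.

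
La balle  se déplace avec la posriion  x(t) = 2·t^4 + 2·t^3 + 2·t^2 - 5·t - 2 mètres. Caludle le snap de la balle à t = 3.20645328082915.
En partant de la position x(t) = 2·t^4 + 2·t^3 + 2·t^2 - 5·t - 2, nous prenons 4 dérivées. En dérivant la position, nous obtenons la vitesse: v(t) = 8·t^3 + 6·t^2 + 4·t - 5. En prenant d/dt de v(t), nous trouvons a(t) = 24·t^2 + 12·t + 4. En dérivant l'accélération, nous obtenons le jerk: j(t) = 48·t + 12. La dérivée du jerk donne le snap: s(t) = 48. Nous avons le snap s(t) = 48. En substituant t = 3.20645328082915: s(3.20645328082915) = 48.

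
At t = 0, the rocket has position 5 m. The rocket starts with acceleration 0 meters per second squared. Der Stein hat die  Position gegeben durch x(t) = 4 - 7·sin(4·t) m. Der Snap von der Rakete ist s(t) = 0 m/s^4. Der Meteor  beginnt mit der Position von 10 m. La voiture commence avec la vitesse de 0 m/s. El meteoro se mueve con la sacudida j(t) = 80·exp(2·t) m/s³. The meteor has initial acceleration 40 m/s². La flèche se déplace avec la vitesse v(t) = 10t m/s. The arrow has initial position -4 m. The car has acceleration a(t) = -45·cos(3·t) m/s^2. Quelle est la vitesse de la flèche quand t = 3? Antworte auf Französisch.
En utilisant v(t) = 10·t et en substituant t = 3, nous trouvons v = 30.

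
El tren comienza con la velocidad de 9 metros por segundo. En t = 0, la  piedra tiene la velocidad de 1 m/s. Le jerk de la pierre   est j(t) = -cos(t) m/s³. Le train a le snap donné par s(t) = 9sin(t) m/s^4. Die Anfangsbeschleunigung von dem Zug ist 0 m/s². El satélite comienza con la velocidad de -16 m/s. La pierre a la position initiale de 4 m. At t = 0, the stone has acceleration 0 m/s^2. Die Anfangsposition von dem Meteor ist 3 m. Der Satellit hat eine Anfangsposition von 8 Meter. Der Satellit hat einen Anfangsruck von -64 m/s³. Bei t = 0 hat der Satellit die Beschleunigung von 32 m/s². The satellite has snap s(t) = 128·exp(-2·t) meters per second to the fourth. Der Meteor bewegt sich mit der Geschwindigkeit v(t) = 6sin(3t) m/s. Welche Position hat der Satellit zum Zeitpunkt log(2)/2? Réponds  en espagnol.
Para resolver esto, necesitamos tomar 4 antiderivadas de nuestra ecuación del snap s(t) = 128·exp(-2·t). La antiderivada del snap, con j(0) = -64, da la sacudida: j(t) = -64·exp(-2·t). La integral de la sacudida, con a(0) = 32, da la aceleración: a(t) = 32·exp(-2·t). La antiderivada de la aceleración es la velocidad. Usando v(0) = -16, obtenemos v(t) = -16·exp(-2·t). La antiderivada de la velocidad es la posición. Usando x(0) = 8, obtenemos x(t) = 8·exp(-2·t). De la ecuación de la posición x(t) = 8·exp(-2·t), sustituimos t = log(2)/2 para obtener x = 4.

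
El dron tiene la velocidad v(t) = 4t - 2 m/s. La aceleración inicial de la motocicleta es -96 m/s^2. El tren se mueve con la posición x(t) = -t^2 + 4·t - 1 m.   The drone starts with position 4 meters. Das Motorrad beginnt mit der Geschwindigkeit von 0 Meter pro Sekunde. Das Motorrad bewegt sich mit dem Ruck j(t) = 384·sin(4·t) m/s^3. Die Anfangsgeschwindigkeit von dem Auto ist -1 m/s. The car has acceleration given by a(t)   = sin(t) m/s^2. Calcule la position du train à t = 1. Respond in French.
Nous avons la position x(t) = -t^2 + 4·t - 1. En substituant t = 1: x(1) = 2.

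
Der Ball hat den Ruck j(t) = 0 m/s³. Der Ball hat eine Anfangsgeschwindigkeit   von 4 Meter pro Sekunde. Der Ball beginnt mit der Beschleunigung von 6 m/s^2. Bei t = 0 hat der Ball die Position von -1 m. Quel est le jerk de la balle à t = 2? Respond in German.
Mit j(t) = 0 und Einsetzen von t = 2, finden wir j = 0.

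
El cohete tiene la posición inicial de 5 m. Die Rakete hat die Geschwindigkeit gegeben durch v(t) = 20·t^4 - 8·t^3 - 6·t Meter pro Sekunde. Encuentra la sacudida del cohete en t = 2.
Partiendo de la velocidad v(t) = 20·t^4 - 8·t^3 - 6·t, tomamos 2 derivadas. Tomando d/dt de v(t), encontramos a(t) = 80·t^3 - 24·t^2 - 6. Derivando la aceleración, obtenemos la sacudida: j(t) = 240·t^2 - 48·t. De la ecuación de la sacudida j(t) = 240·t^2 - 48·t, sustituimos t = 2 para obtener j = 864.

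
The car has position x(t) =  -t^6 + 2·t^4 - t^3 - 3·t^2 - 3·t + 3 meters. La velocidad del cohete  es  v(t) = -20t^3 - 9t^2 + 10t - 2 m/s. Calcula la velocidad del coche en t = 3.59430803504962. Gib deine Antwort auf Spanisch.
Debemos derivar nuestra ecuación de la posición x(t) = -t^6 + 2·t^4 - t^3 - 3·t^2 - 3·t + 3 1 vez. Derivando la posición, obtenemos la velocidad: v(t) = -6·t^5 + 8·t^3 - 3·t^2 - 6·t - 3. Tenemos la velocidad v(t) = -6·t^5 + 8·t^3 - 3·t^2 - 6·t - 3. Sustituyendo t = 3.59430803504962: v(3.59430803504962) = -3291.22279546491.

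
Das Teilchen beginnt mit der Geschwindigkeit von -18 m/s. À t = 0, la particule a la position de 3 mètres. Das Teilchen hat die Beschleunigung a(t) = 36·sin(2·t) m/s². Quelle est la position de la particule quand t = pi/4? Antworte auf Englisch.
We must find the antiderivative of our acceleration equation a(t) = 36·sin(2·t) 2 times. Finding the antiderivative of a(t) and using v(0) = -18: v(t) = -18·cos(2·t). Taking ∫v(t)dt and applying x(0) = 3, we find x(t) = 3 - 9·sin(2·t). We have position x(t) = 3 - 9·sin(2·t). Substituting t = pi/4: x(pi/4) = -6.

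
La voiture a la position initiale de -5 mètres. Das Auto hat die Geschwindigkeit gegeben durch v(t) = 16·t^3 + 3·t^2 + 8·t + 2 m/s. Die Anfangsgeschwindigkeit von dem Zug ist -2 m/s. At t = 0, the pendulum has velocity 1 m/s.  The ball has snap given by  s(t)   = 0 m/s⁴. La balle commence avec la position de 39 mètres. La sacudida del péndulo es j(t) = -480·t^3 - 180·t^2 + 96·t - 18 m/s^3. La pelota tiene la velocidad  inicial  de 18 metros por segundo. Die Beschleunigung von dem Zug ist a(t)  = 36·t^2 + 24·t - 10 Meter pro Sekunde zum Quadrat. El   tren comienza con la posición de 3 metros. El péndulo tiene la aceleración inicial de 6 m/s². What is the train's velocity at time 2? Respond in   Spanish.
Necesitamos integrar nuestra ecuación de la aceleración a(t) = 36·t^2 + 24·t - 10 1 vez. La integral de la aceleración, con v(0) = -2, da la velocidad: v(t) = 12·t^3 + 12·t^2 - 10·t - 2. Usando v(t) = 12·t^3 + 12·t^2 - 10·t - 2 y sustituyendo t = 2, encontramos v = 122.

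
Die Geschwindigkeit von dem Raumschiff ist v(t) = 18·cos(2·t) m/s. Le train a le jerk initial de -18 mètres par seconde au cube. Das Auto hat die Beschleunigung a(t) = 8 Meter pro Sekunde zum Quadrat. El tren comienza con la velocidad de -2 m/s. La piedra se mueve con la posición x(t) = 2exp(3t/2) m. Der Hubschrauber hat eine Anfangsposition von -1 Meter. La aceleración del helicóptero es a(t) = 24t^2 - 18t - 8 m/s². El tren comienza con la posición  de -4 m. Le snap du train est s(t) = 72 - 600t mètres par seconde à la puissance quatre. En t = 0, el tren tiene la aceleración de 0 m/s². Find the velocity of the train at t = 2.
We must find the antiderivative of our snap equation s(t) = 72 - 600·t 3 times. The antiderivative of snap is jerk. Using j(0) = -18, we get j(t) = -300·t^2 + 72·t - 18. Integrating jerk and using the initial condition a(0) = 0, we get a(t) = 2·t·(-50·t^2 + 18·t - 9). The integral of acceleration, with v(0) = -2, gives velocity: v(t) = -25·t^4 + 12·t^3 - 9·t^2 - 2. From the given velocity equation v(t) = -25·t^4 + 12·t^3 - 9·t^2 - 2, we substitute t = 2 to get v = -342.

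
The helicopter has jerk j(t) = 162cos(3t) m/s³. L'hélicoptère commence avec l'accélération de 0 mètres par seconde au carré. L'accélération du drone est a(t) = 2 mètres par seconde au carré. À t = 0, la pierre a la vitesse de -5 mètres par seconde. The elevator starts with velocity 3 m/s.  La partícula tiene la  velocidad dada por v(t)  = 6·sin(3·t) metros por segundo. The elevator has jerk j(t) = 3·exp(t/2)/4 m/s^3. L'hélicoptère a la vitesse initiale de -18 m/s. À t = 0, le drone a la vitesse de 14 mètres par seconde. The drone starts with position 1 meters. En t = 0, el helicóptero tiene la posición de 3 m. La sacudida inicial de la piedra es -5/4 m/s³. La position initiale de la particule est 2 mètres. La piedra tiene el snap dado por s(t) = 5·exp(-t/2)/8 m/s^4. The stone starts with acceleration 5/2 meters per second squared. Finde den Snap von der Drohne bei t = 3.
Wir müssen unsere Gleichung für die Beschleunigung a(t) = 2 2-mal ableiten. Die Ableitung von der Beschleunigung ergibt den Ruck: j(t) = 0. Die Ableitung von dem Ruck ergibt den Snap: s(t) = 0. Aus der Gleichung für den Snap s(t) = 0, setzen wir t = 3 ein und erhalten s = 0.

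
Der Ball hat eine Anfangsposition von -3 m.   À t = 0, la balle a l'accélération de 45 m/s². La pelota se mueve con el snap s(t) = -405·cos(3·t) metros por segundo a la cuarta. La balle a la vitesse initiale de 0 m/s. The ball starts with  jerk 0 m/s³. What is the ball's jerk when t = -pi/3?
We need to integrate our snap equation s(t) = -405·cos(3·t) 1 time. Integrating snap and using the initial condition j(0) = 0, we get j(t) = -135·sin(3·t). Using j(t) = -135·sin(3·t) and substituting t = -pi/3, we find j = 0.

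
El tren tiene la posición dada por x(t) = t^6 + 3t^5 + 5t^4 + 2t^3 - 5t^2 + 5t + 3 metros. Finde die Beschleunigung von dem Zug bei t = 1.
Wir müssen unsere Gleichung für die Position x(t) = t^6 + 3·t^5 + 5·t^4 + 2·t^3 - 5·t^2 + 5·t + 3 2-mal ableiten. Mit d/dt von x(t) finden wir v(t) = 6·t^5 + 15·t^4 + 20·t^3 + 6·t^2 - 10·t + 5. Durch Ableiten von der Geschwindigkeit erhalten wir die Beschleunigung: a(t) = 30·t^4 + 60·t^3 + 60·t^2 + 12·t - 10. Mit a(t) = 30·t^4 + 60·t^3 + 60·t^2 + 12·t - 10 und Einsetzen von t = 1, finden wir a = 152.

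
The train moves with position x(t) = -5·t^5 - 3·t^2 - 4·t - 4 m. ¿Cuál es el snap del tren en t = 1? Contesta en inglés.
Starting from position x(t) = -5·t^5 - 3·t^2 - 4·t - 4, we take 4 derivatives. The derivative of position gives velocity: v(t) = -25·t^4 - 6·t - 4. The derivative of velocity gives acceleration: a(t) = -100·t^3 - 6. Differentiating acceleration, we get jerk: j(t) = -300·t^2. Differentiating jerk, we get snap: s(t) = -600·t. From the given snap equation s(t) = -600·t, we substitute t = 1 to get s = -600.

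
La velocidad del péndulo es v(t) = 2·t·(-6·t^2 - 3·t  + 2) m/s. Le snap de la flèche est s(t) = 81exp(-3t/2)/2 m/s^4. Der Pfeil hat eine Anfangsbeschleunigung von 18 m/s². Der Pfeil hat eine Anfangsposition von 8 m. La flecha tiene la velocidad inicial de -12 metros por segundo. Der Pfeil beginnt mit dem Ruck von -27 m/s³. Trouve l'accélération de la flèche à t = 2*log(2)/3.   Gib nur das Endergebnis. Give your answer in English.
a(2*log(2)/3) = 9.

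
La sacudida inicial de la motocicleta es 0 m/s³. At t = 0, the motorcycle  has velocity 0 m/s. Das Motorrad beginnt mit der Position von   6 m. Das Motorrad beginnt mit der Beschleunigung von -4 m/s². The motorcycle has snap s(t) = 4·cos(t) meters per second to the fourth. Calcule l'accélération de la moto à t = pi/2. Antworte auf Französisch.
Nous devons intégrer notre équation du snap s(t) = 4·cos(t) 2 fois. En prenant ∫s(t)dt et en appliquant j(0) = 0, nous trouvons j(t) = 4·sin(t). La primitive du jerk est l'accélération. En utilisant a(0) = -4, nous obtenons a(t) = -4·cos(t). Nous avons l'accélération a(t) = -4·cos(t). En substituant t = pi/2: a(pi/2) = 0.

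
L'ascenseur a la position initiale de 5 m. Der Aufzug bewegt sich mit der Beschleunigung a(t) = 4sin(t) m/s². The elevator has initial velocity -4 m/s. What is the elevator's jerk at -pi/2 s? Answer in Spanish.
Para resolver esto, necesitamos tomar 1 derivada de nuestra ecuación de la aceleración a(t) = 4·sin(t). La derivada de la aceleración da la sacudida: j(t) = 4·cos(t). Tenemos la sacudida j(t) = 4·cos(t). Sustituyendo t = -pi/2: j(-pi/2) = 0.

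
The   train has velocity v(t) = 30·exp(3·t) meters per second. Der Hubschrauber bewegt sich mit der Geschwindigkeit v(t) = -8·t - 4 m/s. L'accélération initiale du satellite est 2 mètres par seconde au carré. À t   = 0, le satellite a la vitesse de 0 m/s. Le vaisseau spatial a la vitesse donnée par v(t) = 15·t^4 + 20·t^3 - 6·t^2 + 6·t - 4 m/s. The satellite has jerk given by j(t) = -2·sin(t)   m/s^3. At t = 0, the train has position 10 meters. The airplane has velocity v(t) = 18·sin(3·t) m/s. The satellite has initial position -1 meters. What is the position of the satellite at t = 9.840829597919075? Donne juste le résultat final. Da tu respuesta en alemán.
Die Antwort ist 2.82938361006293.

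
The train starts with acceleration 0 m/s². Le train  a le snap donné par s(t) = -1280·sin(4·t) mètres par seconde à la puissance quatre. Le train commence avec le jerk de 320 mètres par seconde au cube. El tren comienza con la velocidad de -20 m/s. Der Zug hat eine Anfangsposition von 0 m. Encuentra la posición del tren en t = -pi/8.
Para resolver esto, necesitamos tomar 4 integrales de nuestra ecuación del snap s(t) = -1280·sin(4·t). Tomando ∫s(t)dt y aplicando j(0) = 320, encontramos j(t) = 320·cos(4·t). Tomando ∫j(t)dt y aplicando a(0) = 0, encontramos a(t) = 80·sin(4·t). Tomando ∫a(t)dt y aplicando v(0) = -20, encontramos v(t) = -20·cos(4·t). Integrando la velocidad y usando la condición inicial x(0) = 0, obtenemos x(t) = -5·sin(4·t). De la ecuación de la posición x(t) = -5·sin(4·t), sustituimos t = -pi/8 para obtener x = 5.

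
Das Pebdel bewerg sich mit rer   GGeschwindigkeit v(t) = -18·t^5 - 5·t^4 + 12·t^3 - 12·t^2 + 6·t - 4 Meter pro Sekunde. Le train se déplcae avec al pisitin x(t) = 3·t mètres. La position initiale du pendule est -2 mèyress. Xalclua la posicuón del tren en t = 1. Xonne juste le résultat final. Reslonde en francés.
x(1) = 3.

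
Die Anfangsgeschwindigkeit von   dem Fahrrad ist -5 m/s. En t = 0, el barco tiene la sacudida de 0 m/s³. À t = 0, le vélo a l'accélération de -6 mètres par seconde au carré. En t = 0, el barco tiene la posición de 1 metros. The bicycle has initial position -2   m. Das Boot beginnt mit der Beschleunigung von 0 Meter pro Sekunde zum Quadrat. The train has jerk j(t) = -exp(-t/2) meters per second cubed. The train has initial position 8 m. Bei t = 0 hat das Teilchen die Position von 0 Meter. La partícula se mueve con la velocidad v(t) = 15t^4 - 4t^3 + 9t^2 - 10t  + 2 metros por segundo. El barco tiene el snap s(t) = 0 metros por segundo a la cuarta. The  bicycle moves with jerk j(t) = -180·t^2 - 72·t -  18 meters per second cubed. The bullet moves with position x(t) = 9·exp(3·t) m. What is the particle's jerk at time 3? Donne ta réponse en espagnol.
Partiendo de la velocidad v(t) = 15·t^4 - 4·t^3 + 9·t^2 - 10·t + 2, tomamos 2 derivadas. Tomando d/dt de v(t), encontramos a(t) = 60·t^3 - 12·t^2 + 18·t - 10. Tomando d/dt de a(t), encontramos j(t) = 180·t^2 - 24·t + 18. Usando j(t) = 180·t^2 - 24·t + 18 y sustituyendo t = 3, encontramos j = 1566.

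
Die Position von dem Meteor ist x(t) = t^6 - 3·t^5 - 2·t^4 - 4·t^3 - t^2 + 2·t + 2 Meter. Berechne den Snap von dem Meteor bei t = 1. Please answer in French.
En partant de la position x(t) = t^6 - 3·t^5 - 2·t^4 - 4·t^3 - t^2 + 2·t + 2, nous prenons 4 dérivées. En prenant d/dt de x(t), nous trouvons v(t) = 6·t^5 - 15·t^4 - 8·t^3 - 12·t^2 - 2·t + 2. La dérivée de la vitesse donne l'accélération: a(t) = 30·t^4 - 60·t^3 - 24·t^2 - 24·t - 2. En dérivant l'accélération, nous obtenons le jerk: j(t) = 120·t^3 - 180·t^2 - 48·t - 24. En prenant d/dt de j(t), nous trouvons s(t) = 360·t^2 - 360·t - 48. En utilisant s(t) = 360·t^2 - 360·t - 48 et en substituant t = 1, nous trouvons s = -48.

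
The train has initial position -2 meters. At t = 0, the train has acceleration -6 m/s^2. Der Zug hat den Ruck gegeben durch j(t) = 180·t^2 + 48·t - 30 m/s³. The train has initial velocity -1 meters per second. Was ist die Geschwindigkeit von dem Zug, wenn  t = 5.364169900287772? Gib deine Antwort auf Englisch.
To solve this, we need to take 2 integrals of our jerk equation j(t) = 180·t^2 + 48·t - 30. Integrating jerk and using the initial condition a(0) = -6, we get a(t) = 60·t^3 + 24·t^2 - 30·t - 6. The antiderivative of acceleration is velocity. Using v(0) = -1, we get v(t) = 15·t^4 + 8·t^3 - 15·t^2 - 6·t - 1. We have velocity v(t) = 15·t^4 + 8·t^3 - 15·t^2 - 6·t - 1. Substituting t = 5.364169900287772: v(5.364169900287772) = 13189.4241410788.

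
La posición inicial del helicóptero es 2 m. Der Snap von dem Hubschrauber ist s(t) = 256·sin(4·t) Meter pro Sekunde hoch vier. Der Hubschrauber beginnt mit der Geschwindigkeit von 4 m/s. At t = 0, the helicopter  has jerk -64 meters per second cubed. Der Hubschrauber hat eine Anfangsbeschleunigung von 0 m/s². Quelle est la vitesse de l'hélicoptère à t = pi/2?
Nous devons trouver la primitive de notre équation du snap s(t) = 256·sin(4·t) 3 fois. En prenant ∫s(t)dt et en appliquant j(0) = -64, nous trouvons j(t) = -64·cos(4·t). La primitive du jerk est l'accélération. En utilisant a(0) = 0, nous obtenons a(t) = -16·sin(4·t). En prenant ∫a(t)dt et en appliquant v(0) = 4, nous trouvons v(t) = 4·cos(4·t). De l'équation de la vitesse v(t) = 4·cos(4·t), nous substituons t = pi/2 pour obtenir v = 4.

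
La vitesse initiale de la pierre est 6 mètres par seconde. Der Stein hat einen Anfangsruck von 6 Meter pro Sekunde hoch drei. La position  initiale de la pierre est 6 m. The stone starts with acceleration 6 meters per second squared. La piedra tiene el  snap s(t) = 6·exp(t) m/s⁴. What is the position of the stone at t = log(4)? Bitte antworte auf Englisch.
Starting from snap s(t) = 6·exp(t), we take 4 antiderivatives. The antiderivative of snap is jerk. Using j(0) = 6, we get j(t) = 6·exp(t). Taking ∫j(t)dt and applying a(0) = 6, we find a(t) = 6·exp(t). Taking ∫a(t)dt and applying v(0) = 6, we find v(t) = 6·exp(t). Taking ∫v(t)dt and applying x(0) = 6, we find x(t) = 6·exp(t). From the given position equation x(t) = 6·exp(t), we substitute t = log(4) to get x = 24.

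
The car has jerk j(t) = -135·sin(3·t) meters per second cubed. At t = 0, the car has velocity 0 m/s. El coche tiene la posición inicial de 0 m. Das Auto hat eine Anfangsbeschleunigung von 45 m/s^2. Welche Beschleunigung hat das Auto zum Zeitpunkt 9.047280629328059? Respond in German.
Wir müssen unsere Gleichung für den Ruck j(t) = -135·sin(3·t) 1-mal integrieren. Das Integral von dem Ruck, mit a(0) = 45, ergibt die Beschleunigung: a(t) = 45·cos(3·t). Wir haben die Beschleunigung a(t) = 45·cos(3·t). Durch Einsetzen von t = 9.047280629328059: a(9.047280629328059) = -19.0982112945639.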